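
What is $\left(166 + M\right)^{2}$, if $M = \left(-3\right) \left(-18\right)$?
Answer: $48400$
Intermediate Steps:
$M = 54$
$\left(166 + M\right)^{2} = \left(166 + 54\right)^{2} = 220^{2} = 48400$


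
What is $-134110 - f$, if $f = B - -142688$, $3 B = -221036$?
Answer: $- \frac{609358}{3} \approx -2.0312 \cdot 10^{5}$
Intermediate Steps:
$B = - \frac{221036}{3}$ ($B = \frac{1}{3} \left(-221036\right) = - \frac{221036}{3} \approx -73679.0$)
$f = \frac{207028}{3}$ ($f = - \frac{221036}{3} - -142688 = - \frac{221036}{3} + 142688 = \frac{207028}{3} \approx 69009.0$)
$-134110 - f = -134110 - \frac{207028}{3} = - \frac{609358}{3}$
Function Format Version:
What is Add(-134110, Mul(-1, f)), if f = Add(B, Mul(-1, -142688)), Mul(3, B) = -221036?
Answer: Rational(-609358, 3) ≈ -2.0312e+5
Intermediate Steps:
B = Rational(-221036, 3) (B = Mul(Rational(1, 3), -221036) = Rational(-221036, 3) ≈ -73679.)
f = Rational(207028, 3) (f = Add(Rational(-221036, 3), Mul(-1, -142688)) = Add(Rational(-221036, 3), 142688) = Rational(207028, 3) ≈ 69009.)
Add(-134110, Mul(-1, f)) = Add(-134110, Mul(-1, Rational(207028, 3))) = Add(-134110, Rational(-207028, 3)) = Rational(-609358, 3)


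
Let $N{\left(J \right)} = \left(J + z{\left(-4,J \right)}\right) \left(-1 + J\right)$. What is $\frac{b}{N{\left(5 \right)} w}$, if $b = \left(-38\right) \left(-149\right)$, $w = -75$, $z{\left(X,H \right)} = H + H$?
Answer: $- \frac{2831}{2250} \approx -1.2582$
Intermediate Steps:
$z{\left(X,H \right)} = 2 H$
$N{\left(J \right)} = 3 J \left(-1 + J\right)$ ($N{\left(J \right)} = \left(J + 2 J\right) \left(-1 + J\right) = 3 J \left(-1 + J\right)$)
$b = 5662$
$\frac{b}{N{\left(5 \right)} w} = \frac{5662}{3 \cdot 5 \left(-1 + 5\right) \left(-75\right)} = \frac{5662}{3 \cdot 5 \cdot 4 \left(-75\right)} = \frac{5662}{60 \left(-75\right)} = \frac{5662}{-4500} = 5662 \left(- \frac{1}{4500}\right) = - \frac{2831}{2250}$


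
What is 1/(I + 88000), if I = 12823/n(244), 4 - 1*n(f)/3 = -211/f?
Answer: 3561/316496812 ≈ 1.1251e-5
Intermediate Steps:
n(f) = 12 + 633/f (n(f) = 12 - (-633)/f = 12 + 633/f)
I = 3128812/3561 (I = 12823/(12 + 633/244) = 12823/(3561/244) = 12823*(244/3561) = 3128812/3561 ≈ 878.63)
1/(I + 88000) = 1/(3128812/3561 + 88000) = 1/(316496812/3561) = 3561/316496812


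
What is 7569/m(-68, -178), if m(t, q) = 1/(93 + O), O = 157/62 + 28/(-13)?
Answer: 569665647/806 ≈ 7.0678e+5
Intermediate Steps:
O = 305/806 (O = 157*(1/62) + 28*(-1/13) = 157/62 - 28/13 = 305/806 ≈ 0.37841)
m(t, q) = 806/75263 (m(t, q) = 1/(93 + 305/806) = 1/(75263/806) = 806/75263)
7569/m(-68, -178) = 7569/(806/75263) = 7569*(75263/806) = 569665647/806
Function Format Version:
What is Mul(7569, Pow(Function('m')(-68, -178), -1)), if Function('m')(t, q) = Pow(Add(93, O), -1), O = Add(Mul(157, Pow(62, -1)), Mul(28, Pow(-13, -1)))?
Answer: Rational(569665647, 806) ≈ 7.0678e+5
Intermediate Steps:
O = Rational(305, 806) (O = Add(Mul(157, Rational(1, 62)), Mul(28, Rational(-1, 13))) = Add(Rational(157, 62), Rational(-28, 13)) = Rational(305, 806) ≈ 0.37841)
Function('m')(t, q) = Rational(806, 75263) (Function('m')(t, q) = Pow(Add(93, Rational(305, 806)), -1) = Pow(Rational(75263, 806), -1) = Rational(806, 75263))
Mul(7569, Pow(Function('m')(-68, -178), -1)) = Mul(7569, Pow(Rational(806, 75263), -1)) = Mul(7569, Rational(75263, 806)) = Rational(569665647, 806)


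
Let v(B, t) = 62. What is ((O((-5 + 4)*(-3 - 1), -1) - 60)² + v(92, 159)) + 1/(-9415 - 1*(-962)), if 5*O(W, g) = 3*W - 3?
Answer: 728910618/211325 ≈ 3449.2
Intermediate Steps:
O(W, g) = -⅗ + 3*W/5 (O(W, g) = (3*W - 3)/5 = (-3 + 3*W)/5 = -⅗ + 3*W/5)
((O((-5 + 4)*(-3 - 1), -1) - 60)² + v(92, 159)) + 1/(-9415 - 1*(-962)) = (((-⅗ + 3*((-5 + 4)*(-3 - 1))/5) - 60)² + 62) + 1/(-9415 - 1*(-962)) = (((-⅗ + 3*(-1*(-4))/5) - 60)² + 62) + 1/(-9415 + 962) = (((-⅗ + (⅗)*4) - 60)² + 62) + 1/(-8453) = (((-⅗ + 12/5) - 60)² + 62) - 1/8453 = ((9/5 - 60)² + 62) - 1/8453 = ((-291/5)² + 62) - 1/8453 = (84681/25 + 62) - 1/8453 = 86231/25 - 1/8453 = 728910618/211325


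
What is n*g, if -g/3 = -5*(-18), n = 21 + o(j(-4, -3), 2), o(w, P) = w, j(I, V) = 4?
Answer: -6750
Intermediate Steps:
n = 25 (n = 21 + 4 = 25)
g = -270 (g = -(-15)*(-18) = -3*90 = -270)
n*g = 25*(-270) = -6750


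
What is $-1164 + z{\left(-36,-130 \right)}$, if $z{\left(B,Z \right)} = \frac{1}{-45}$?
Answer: $- \frac{52381}{45} \approx -1164.0$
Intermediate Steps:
$z{\left(B,Z \right)} = - \frac{1}{45}$
$-1164 + z{\left(-36,-130 \right)} = -1164 - \frac{1}{45} = - \frac{52381}{45}$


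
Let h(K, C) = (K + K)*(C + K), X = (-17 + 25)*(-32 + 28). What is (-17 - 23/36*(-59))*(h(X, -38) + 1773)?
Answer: 4658485/36 ≈ 1.2940e+5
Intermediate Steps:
X = -32 (X = 8*(-4) = -32)
h(K, C) = 2*K*(C + K) (h(K, C) = (2*K)*(C + K) = 2*K*(C + K))
(-17 - 23/36*(-59))*(h(X, -38) + 1773) = (-17 - 23/36*(-59))*(2*(-32)*(-38 - 32) + 1773) = (-17 - 23*1/36*(-59))*(2*(-32)*(-70) + 1773) = (-17 - 23/36*(-59))*(4480 + 1773) = (-17 + 1357/36)*6253 = (745/36)*6253 = 4658485/36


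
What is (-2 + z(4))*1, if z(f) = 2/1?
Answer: 0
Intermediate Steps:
z(f) = 2 (z(f) = 2*1 = 2)
(-2 + z(4))*1 = (-2 + 2)*1 = 0*1 = 0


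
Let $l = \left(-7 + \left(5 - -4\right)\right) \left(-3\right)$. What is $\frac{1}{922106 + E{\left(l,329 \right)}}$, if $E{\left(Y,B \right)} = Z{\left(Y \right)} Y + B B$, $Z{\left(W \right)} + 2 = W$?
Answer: $\frac{1}{1030395} \approx 9.705 \cdot 10^{-7}$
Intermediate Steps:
$l = -6$ ($l = \left(-7 + \left(5 + 4\right)\right) \left(-3\right) = \left(-7 + 9\right) \left(-3\right) = 2 \left(-3\right) = -6$)
$Z{\left(W \right)} = -2 + W$
$E{\left(Y,B \right)} = B^{2} + Y \left(-2 + Y\right)$ ($E{\left(Y,B \right)} = \left(-2 + Y\right) Y + B B = Y \left(-2 + Y\right) + B^{2} = B^{2} + Y \left(-2 + Y\right)$)
$\frac{1}{922106 + E{\left(l,329 \right)}} = \frac{1}{922106 + \left(329^{2} - 6 \left(-2 - 6\right)\right)} = \frac{1}{922106 + \left(108241 - -48\right)} = \frac{1}{922106 + \left(108241 + 48\right)} = \frac{1}{922106 + 108289} = \frac{1}{1030395}$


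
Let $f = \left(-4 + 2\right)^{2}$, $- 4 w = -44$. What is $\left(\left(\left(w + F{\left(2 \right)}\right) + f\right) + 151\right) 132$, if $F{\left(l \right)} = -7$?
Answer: $20988$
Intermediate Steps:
$w = 11$ ($w = \left(- \frac{1}{4}\right) \left(-44\right) = 11$)
$f = 4$ ($f = \left(-2\right)^{2} = 4$)
$\left(\left(\left(w + F{\left(2 \right)}\right) + f\right) + 151\right) 132 = \left(\left(\left(11 - 7\right) + 4\right) + 151\right) 132 = \left(\left(4 + 4\right) + 151\right) 132 = \left(8 + 151\right) 132 = 159 \cdot 132 = 20988$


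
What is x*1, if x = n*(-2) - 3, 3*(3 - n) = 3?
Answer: -7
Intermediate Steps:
n = 2 (n = 3 - ⅓*3 = 3 - 1 = 2)
x = -7 (x = 2*(-2) - 3 = -4 - 3 = -7)
x*1 = -7*1 = -7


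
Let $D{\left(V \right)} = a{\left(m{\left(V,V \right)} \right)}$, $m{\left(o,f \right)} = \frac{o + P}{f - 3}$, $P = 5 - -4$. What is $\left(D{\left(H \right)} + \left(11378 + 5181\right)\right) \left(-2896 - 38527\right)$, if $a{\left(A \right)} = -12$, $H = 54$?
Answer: $-685426381$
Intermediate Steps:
$P = 9$ ($P = 5 + 4 = 9$)
$m{\left(o,f \right)} = \frac{9 + o}{-3 + f}$ ($m{\left(o,f \right)} = \frac{o + 9}{f - 3} = \frac{9 + o}{-3 + f}$)
$D{\left(V \right)} = -12$
$\left(D{\left(H \right)} + \left(11378 + 5181\right)\right) \left(-2896 - 38527\right) = \left(-12 + \left(11378 + 5181\right)\right) \left(-2896 - 38527\right) = \left(-12 + 16559\right) \left(-41423\right) = 16547 \left(-41423\right) = -685426381$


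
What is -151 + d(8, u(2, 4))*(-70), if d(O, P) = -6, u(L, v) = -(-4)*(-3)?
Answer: 269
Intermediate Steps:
u(L, v) = -12 (u(L, v) = -2*6 = -12)
-151 + d(8, u(2, 4))*(-70) = -151 - 6*(-70) = -151 + 420 = 269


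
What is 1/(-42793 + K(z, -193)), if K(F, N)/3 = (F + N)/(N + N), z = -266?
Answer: -386/16516721 ≈ -2.3370e-5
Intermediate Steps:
K(F, N) = 3*(F + N)/(2*N) (K(F, N) = 3*((F + N)/(N + N)) = 3*((F + N)/((2*N))) = 3*((F + N)*(1/(2*N))) = 3*((F + N)/(2*N)) = 3*(F + N)/(2*N))
1/(-42793 + K(z, -193)) = 1/(-42793 + (3/2)*(-266 - 193)/(-193)) = 1/(-42793 + (3/2)*(-1/193)*(-459)) = 1/(-42793 + 1377/386) = 1/(-16516721/386) = -386/16516721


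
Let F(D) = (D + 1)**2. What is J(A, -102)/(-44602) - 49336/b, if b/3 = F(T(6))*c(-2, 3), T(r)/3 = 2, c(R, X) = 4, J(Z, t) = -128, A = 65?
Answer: -39293018/468321 ≈ -83.902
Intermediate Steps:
T(r) = 6 (T(r) = 3*2 = 6)
F(D) = (1 + D)**2
b = 588 (b = 3*((1 + 6)**2*4) = 3*(7**2*4) = 3*(49*4) = 3*196 = 588)
J(A, -102)/(-44602) - 49336/b = -128/(-44602) - 49336/588 = -128*(-1/44602) - 49336*1/588 = 64/22301 - 1762/21 = -39293018/468321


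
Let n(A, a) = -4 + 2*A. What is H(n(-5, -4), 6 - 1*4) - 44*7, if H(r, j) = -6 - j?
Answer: -316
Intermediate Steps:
H(n(-5, -4), 6 - 1*4) - 44*7 = (-6 - (6 - 1*4)) - 44*7 = (-6 - (6 - 4)) - 308 = (-6 - 1*2) - 308 = (-6 - 2) - 308 = -8 - 308 = -316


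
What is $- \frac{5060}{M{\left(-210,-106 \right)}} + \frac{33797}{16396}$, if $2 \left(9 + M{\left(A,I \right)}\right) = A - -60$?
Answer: $\frac{21450677}{344316} \approx 62.299$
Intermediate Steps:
$M{\left(A,I \right)} = 21 + \frac{A}{2}$ ($M{\left(A,I \right)} = -9 + \frac{A - -60}{2} = -9 + \frac{A + 60}{2} = -9 + \frac{60 + A}{2} = -9 + \left(30 + \frac{A}{2}\right) = 21 + \frac{A}{2}$)
$- \frac{5060}{M{\left(-210,-106 \right)}} + \frac{33797}{16396} = - \frac{5060}{21 + \frac{1}{2} \left(-210\right)} + \frac{33797}{16396} = - \frac{5060}{21 - 105} + 33797 \cdot \frac{1}{16396} = - \frac{5060}{-84} + \frac{33797}{16396} = \left(-5060\right) \left(- \frac{1}{84}\right) + \frac{33797}{16396} = \frac{1265}{21} + \frac{33797}{16396} = \frac{21450677}{344316}$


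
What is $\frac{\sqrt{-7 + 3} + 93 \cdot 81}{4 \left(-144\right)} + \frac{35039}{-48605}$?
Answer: $- \frac{42924881}{3110720} - \frac{i}{288} \approx -13.799 - 0.0034722 i$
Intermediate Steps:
$\frac{\sqrt{-7 + 3} + 93 \cdot 81}{4 \left(-144\right)} + \frac{35039}{-48605} = \frac{\sqrt{-4} + 7533}{-576} + 35039 \left(- \frac{1}{48605}\right) = \left(2 i + 7533\right) \left(- \frac{1}{576}\right) - \frac{35039}{48605} = \left(7533 + 2 i\right) \left(- \frac{1}{576}\right) - \frac{35039}{48605} = \left(- \frac{837}{64} - \frac{i}{288}\right) - \frac{35039}{48605} = - \frac{42924881}{3110720} - \frac{i}{288}$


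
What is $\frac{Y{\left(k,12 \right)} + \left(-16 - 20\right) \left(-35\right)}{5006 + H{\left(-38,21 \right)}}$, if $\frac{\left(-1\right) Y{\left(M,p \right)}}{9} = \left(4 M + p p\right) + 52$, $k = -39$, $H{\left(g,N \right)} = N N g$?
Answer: $- \frac{225}{2938} \approx -0.076583$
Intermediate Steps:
$H{\left(g,N \right)} = g N^{2}$ ($H{\left(g,N \right)} = N^{2} g = g N^{2}$)
$Y{\left(M,p \right)} = -468 - 36 M - 9 p^{2}$ ($Y{\left(M,p \right)} = - 9 \left(\left(4 M + p p\right) + 52\right) = - 9 \left(\left(4 M + p^{2}\right) + 52\right) = - 9 \left(\left(p^{2} + 4 M\right) + 52\right) = - 9 \left(52 + p^{2} + 4 M\right) = -468 - 36 M - 9 p^{2}$)
$\frac{Y{\left(k,12 \right)} + \left(-16 - 20\right) \left(-35\right)}{5006 + H{\left(-38,21 \right)}} = \frac{\left(-468 - -1404 - 9 \cdot 12^{2}\right) + \left(-16 - 20\right) \left(-35\right)}{5006 - 38 \cdot 21^{2}} = \frac{\left(-468 + 1404 - 1296\right) - -1260}{5006 - 16758} = \frac{\left(-468 + 1404 - 1296\right) + 1260}{5006 - 16758} = \frac{-360 + 1260}{-11752} = 900 \left(- \frac{1}{11752}\right) = - \frac{225}{2938}$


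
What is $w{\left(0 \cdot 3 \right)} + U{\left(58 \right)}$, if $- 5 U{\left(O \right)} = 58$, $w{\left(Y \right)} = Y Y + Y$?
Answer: $- \frac{58}{5} \approx -11.6$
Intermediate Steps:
$w{\left(Y \right)} = Y + Y^{2}$ ($w{\left(Y \right)} = Y^{2} + Y = Y + Y^{2}$)
$U{\left(O \right)} = - \frac{58}{5}$ ($U{\left(O \right)} = \left(- \frac{1}{5}\right) 58 = - \frac{58}{5}$)
$w{\left(0 \cdot 3 \right)} + U{\left(58 \right)} = 0 \cdot 3 \left(1 + 0 \cdot 3\right) - \frac{58}{5} = 0 \left(1 + 0\right) - \frac{58}{5} = 0 \cdot 1 - \frac{58}{5} = 0 - \frac{58}{5} = - \frac{58}{5}$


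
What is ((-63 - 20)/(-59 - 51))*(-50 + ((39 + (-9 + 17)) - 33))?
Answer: -1494/55 ≈ -27.164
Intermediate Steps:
((-63 - 20)/(-59 - 51))*(-50 + ((39 + (-9 + 17)) - 33)) = (-83/(-110))*(-50 + ((39 + 8) - 33)) = (-83*(-1/110))*(-50 + (47 - 33)) = 83*(-50 + 14)/110 = (83/110)*(-36) = -1494/55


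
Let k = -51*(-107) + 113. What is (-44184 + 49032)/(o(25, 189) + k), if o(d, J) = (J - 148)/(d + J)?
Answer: 1037472/1192021 ≈ 0.87035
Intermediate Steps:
o(d, J) = (-148 + J)/(J + d)
k = 5570 (k = 5457 + 113 = 5570)
(-44184 + 49032)/(o(25, 189) + k) = (-44184 + 49032)/((-148 + 189)/(189 + 25) + 5570) = 4848/(41/214 + 5570) = 4848/(1192021/214) = 4848*(214/1192021) = 1037472/1192021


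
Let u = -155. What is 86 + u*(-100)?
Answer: 15586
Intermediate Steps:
86 + u*(-100) = 86 - 155*(-100) = 86 + 15500 = 15586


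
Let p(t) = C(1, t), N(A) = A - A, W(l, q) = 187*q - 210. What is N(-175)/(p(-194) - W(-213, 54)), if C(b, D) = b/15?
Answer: 0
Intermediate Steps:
W(l, q) = -210 + 187*q
C(b, D) = b/15 (C(b, D) = b*(1/15) = b/15)
N(A) = 0
p(t) = 1/15 (p(t) = (1/15)*1 = 1/15)
N(-175)/(p(-194) - W(-213, 54)) = 0/(1/15 - (-210 + 187*54)) = 0/(1/15 - (-210 + 10098)) = 0/(1/15 - 1*9888) = 0/(1/15 - 9888) = 0/(-148319/15) = 0*(-15/148319) = 0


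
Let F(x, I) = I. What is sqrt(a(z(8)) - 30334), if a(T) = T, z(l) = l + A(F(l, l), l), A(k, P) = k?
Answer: I*sqrt(30318) ≈ 174.12*I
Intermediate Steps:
z(l) = 2*l (z(l) = l + l = 2*l)
sqrt(a(z(8)) - 30334) = sqrt(2*8 - 30334) = sqrt(16 - 30334) = sqrt(-30318) = I*sqrt(30318)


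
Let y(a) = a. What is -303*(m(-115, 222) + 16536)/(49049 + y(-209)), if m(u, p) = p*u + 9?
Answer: 181497/3256 ≈ 55.742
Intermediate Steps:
m(u, p) = 9 + p*u
-303*(m(-115, 222) + 16536)/(49049 + y(-209)) = -303*((9 + 222*(-115)) + 16536)/(49049 - 209) = -303/(48840/((9 - 25530) + 16536)) = -303/(48840/(-25521 + 16536)) = -303/(48840/(-8985)) = -303/(48840*(-1/8985)) = -303/(-3256/599) = -303*(-599/3256) = 181497/3256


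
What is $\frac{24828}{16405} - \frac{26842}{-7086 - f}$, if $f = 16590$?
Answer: $\frac{514085369}{194202390} \approx 2.6472$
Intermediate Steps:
$\frac{24828}{16405} - \frac{26842}{-7086 - f} = \frac{24828}{16405} - \frac{26842}{-7086 - 16590} = 24828 \cdot \frac{1}{16405} - \frac{26842}{-7086 - 16590} = \frac{24828}{16405} - \frac{26842}{-23676} = \frac{24828}{16405} - - \frac{13421}{11838} = \frac{24828}{16405} + \frac{13421}{11838} = \frac{514085369}{194202390}$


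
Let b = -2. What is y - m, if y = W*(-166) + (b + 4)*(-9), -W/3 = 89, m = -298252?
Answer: 342556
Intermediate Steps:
W = -267 (W = -3*89 = -267)
y = 44304 (y = -267*(-166) + (-2 + 4)*(-9) = 44322 + 2*(-9) = 44322 - 18 = 44304)
y - m = 44304 - 1*(-298252) = 44304 + 298252 = 342556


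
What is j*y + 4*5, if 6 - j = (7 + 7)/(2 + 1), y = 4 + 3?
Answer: 88/3 ≈ 29.333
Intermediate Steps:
y = 7
j = 4/3 (j = 6 - (7 + 7)/(2 + 1) = 6 - 14/3 = 4/3 ≈ 1.3333)
j*y + 4*5 = (4/3)*7 + 4*5 = 28/3 + 20 = 88/3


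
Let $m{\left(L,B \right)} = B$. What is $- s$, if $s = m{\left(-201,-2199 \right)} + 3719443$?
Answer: $-3717244$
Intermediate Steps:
$s = 3717244$ ($s = -2199 + 3719443 = 3717244$)
$- s = \left(-1\right) 3717244 = -3717244$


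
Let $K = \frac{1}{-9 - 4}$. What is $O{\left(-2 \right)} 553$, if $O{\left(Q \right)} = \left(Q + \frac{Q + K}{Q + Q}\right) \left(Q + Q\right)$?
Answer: $\frac{42581}{13} \approx 3275.5$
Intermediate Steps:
$K = - \frac{1}{13}$ ($K = \frac{1}{-13} = - \frac{1}{13} \approx -0.076923$)
$O{\left(Q \right)} = 2 Q \left(Q + \frac{- \frac{1}{13} + Q}{2 Q}\right)$ ($O{\left(Q \right)} = \left(Q + \frac{Q - \frac{1}{13}}{Q + Q}\right) \left(Q + Q\right) = \left(Q + \frac{- \frac{1}{13} + Q}{2 Q}\right) 2 Q = 2 Q \left(Q + \frac{- \frac{1}{13} + Q}{2 Q}\right)$)
$O{\left(-2 \right)} 553 = \left(- \frac{1}{13} - 2 + 2 \left(-2\right)^{2}\right) 553 = \left(- \frac{1}{13} - 2 + 2 \cdot 4\right) 553 = \left(- \frac{1}{13} - 2 + 8\right) 553 = \frac{77}{13} \cdot 553 = \frac{42581}{13}$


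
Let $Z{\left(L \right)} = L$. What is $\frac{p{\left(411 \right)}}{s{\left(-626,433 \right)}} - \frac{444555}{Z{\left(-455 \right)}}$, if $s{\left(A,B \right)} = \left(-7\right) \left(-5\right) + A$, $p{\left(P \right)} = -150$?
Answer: $\frac{17520017}{17927} \approx 977.3$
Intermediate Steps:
$s{\left(A,B \right)} = 35 + A$
$\frac{p{\left(411 \right)}}{s{\left(-626,433 \right)}} - \frac{444555}{Z{\left(-455 \right)}} = - \frac{150}{35 - 626} - \frac{444555}{-455} = - \frac{150}{-591} - - \frac{88911}{91} = \left(-150\right) \left(- \frac{1}{591}\right) + \frac{88911}{91} = \frac{50}{197} + \frac{88911}{91} = \frac{17520017}{17927}$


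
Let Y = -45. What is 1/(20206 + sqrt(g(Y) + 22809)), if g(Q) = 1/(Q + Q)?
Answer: 1818540/36743366431 - 3*sqrt(20528090)/36743366431 ≈ 4.9123e-5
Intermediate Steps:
g(Q) = 1/(2*Q)
1/(20206 + sqrt(g(Y) + 22809)) = 1/(20206 + sqrt((1/2)/(-45) + 22809)) = 1/(20206 + sqrt((1/2)*(-1/45) + 22809)) = 1/(20206 + sqrt(-1/90 + 22809)) = 1/(20206 + sqrt(2052809/90)) = 1/(20206 + sqrt(20528090)/30)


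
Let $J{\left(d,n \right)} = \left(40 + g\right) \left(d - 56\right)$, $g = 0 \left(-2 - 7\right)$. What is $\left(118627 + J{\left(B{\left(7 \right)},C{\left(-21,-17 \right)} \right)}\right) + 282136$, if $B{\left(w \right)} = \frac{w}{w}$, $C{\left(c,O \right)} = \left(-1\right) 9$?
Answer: $398563$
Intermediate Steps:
$C{\left(c,O \right)} = -9$
$B{\left(w \right)} = 1$
$g = 0$ ($g = 0 \left(-9\right) = 0$)
$J{\left(d,n \right)} = -2240 + 40 d$ ($J{\left(d,n \right)} = \left(40 + 0\right) \left(d - 56\right) = 40 \left(-56 + d\right) = -2240 + 40 d$)
$\left(118627 + J{\left(B{\left(7 \right)},C{\left(-21,-17 \right)} \right)}\right) + 282136 = \left(118627 + \left(-2240 + 40 \cdot 1\right)\right) + 282136 = \left(118627 + \left(-2240 + 40\right)\right) + 282136 = \left(118627 - 2200\right) + 282136 = 116427 + 282136 = 398563$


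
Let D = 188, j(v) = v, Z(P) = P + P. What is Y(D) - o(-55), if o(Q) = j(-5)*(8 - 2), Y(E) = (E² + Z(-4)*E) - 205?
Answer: 33665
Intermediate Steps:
Z(P) = 2*P
Y(E) = -205 + E² - 8*E (Y(E) = (E² + (2*(-4))*E) - 205 = (E² - 8*E) - 205 = -205 + E² - 8*E)
o(Q) = -30 (o(Q) = -5*(8 - 2) = -5*6 = -30)
Y(D) - o(-55) = (-205 + 188² - 8*188) - 1*(-30) = (-205 + 35344 - 1504) + 30 = 33635 + 30 = 33665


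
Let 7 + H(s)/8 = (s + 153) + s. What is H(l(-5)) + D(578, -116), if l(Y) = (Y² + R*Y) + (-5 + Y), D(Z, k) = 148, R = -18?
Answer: 2996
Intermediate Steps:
l(Y) = -5 + Y² - 17*Y (l(Y) = (Y² - 18*Y) + (-5 + Y) = -5 + Y² - 17*Y)
H(s) = 1168 + 16*s (H(s) = -56 + 8*((s + 153) + s) = -56 + 8*((153 + s) + s) = -56 + 8*(153 + 2*s) = -56 + (1224 + 16*s) = 1168 + 16*s)
H(l(-5)) + D(578, -116) = (1168 + 16*(-5 + (-5)² - 17*(-5))) + 148 = (1168 + 16*(-5 + 25 + 85)) + 148 = (1168 + 16*105) + 148 = (1168 + 1680) + 148 = 2848 + 148 = 2996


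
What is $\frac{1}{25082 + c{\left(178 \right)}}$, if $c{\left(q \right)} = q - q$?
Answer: $\frac{1}{25082} \approx 3.9869 \cdot 10^{-5}$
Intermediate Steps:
$c{\left(q \right)} = 0$
$\frac{1}{25082 + c{\left(178 \right)}} = \frac{1}{25082 + 0} = \frac{1}{25082}$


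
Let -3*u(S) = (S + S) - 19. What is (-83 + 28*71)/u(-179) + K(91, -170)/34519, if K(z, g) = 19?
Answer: 197283248/13013663 ≈ 15.160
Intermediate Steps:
u(S) = 19/3 - 2*S/3 (u(S) = -((S + S) - 19)/3 = -(2*S - 19)/3 = -(-19 + 2*S)/3 = 19/3 - 2*S/3)
(-83 + 28*71)/u(-179) + K(91, -170)/34519 = (-83 + 28*71)/(19/3 - ⅔*(-179)) + 19/34519 = (-83 + 1988)/(19/3 + 358/3) + 19*(1/34519) = 1905/(377/3) + 19/34519 = 1905*(3/377) + 19/34519 = 5715/377 + 19/34519 = 197283248/13013663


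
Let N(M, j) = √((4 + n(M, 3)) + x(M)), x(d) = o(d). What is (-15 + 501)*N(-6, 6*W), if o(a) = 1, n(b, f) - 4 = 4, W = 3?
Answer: 486*√13 ≈ 1752.3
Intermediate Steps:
n(b, f) = 8 (n(b, f) = 4 + 4 = 8)
x(d) = 1
N(M, j) = √13 (N(M, j) = √((4 + 8) + 1) = √(12 + 1) = √13)
(-15 + 501)*N(-6, 6*W) = (-15 + 501)*√13 = 486*√13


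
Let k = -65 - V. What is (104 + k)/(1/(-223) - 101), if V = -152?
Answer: -42593/22524 ≈ -1.8910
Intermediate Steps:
k = 87 (k = -65 - 1*(-152) = -65 + 152 = 87)
(104 + k)/(1/(-223) - 101) = (104 + 87)/(1/(-223) - 101) = 191/(-1/223 - 101) = 191/(-22524/223) = 191*(-223/22524) = -42593/22524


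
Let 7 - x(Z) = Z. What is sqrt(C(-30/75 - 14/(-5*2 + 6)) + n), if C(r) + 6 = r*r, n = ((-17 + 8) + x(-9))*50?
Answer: 3*sqrt(3929)/10 ≈ 18.805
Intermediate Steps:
x(Z) = 7 - Z
n = 350 (n = ((-17 + 8) + (7 - 1*(-9)))*50 = (-9 + (7 + 9))*50 = (-9 + 16)*50 = 7*50 = 350)
C(r) = -6 + r**2 (C(r) = -6 + r*r = -6 + r**2)
sqrt(C(-30/75 - 14/(-5*2 + 6)) + n) = sqrt((-6 + (-30/75 - 14/(-5*2 + 6))**2) + 350) = sqrt((-6 + (-30*1/75 - 14/(-10 + 6))**2) + 350) = sqrt((-6 + (-2/5 - 14/(-4))**2) + 350) = sqrt((-6 + (-2/5 - 14*(-1/4))**2) + 350) = sqrt((-6 + (-2/5 + 7/2)**2) + 350) = sqrt((-6 + (31/10)**2) + 350) = sqrt((-6 + 961/100) + 350) = sqrt(361/100 + 350) = sqrt(35361/100) = 3*sqrt(3929)/10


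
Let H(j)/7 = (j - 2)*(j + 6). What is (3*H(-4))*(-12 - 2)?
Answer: 3528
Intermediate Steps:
H(j) = 7*(-2 + j)*(6 + j) (H(j) = 7*((j - 2)*(j + 6)) = 7*((-2 + j)*(6 + j)) = 7*(-2 + j)*(6 + j))
(3*H(-4))*(-12 - 2) = (3*(-84 + 7*(-4)² + 28*(-4)))*(-12 - 2) = (3*(-84 + 7*16 - 112))*(-14) = (3*(-84 + 112 - 112))*(-14) = (3*(-84))*(-14) = -252*(-14) = 3528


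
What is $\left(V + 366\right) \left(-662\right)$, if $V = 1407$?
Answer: $-1173726$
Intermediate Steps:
$\left(V + 366\right) \left(-662\right) = \left(1407 + 366\right) \left(-662\right) = 1773 \left(-662\right) = -1173726$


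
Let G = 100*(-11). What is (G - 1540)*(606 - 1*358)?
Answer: -654720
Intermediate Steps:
G = -1100
(G - 1540)*(606 - 1*358) = (-1100 - 1540)*(606 - 1*358) = -2640*(606 - 358) = -2640*248 = -654720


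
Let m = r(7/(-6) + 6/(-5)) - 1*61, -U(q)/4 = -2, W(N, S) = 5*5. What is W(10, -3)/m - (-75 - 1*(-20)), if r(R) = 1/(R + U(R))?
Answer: 561120/10279 ≈ 54.589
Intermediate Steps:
W(N, S) = 25
U(q) = 8 (U(q) = -4*(-2) = 8)
r(R) = 1/(8 + R) (r(R) = 1/(R + 8) = 1/(8 + R))
m = -10279/169 (m = 1/(8 + (7/(-6) + 6/(-5))) - 1*61 = 1/(8 + (7*(-⅙) + 6*(-⅕))) - 61 = 1/(8 + (-7/6 - 6/5)) - 61 = 1/(8 - 71/30) - 61 = 1/(169/30) - 61 = 30/169 - 61 = -10279/169 ≈ -60.823)
W(10, -3)/m - (-75 - 1*(-20)) = 25/(-10279/169) - (-75 - 1*(-20)) = 25*(-169/10279) - (-75 + 20) = -4225/10279 - 1*(-55) = -4225/10279 + 55 = 561120/10279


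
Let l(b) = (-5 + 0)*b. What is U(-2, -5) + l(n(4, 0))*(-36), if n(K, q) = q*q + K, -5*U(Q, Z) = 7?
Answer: 3593/5 ≈ 718.60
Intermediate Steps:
U(Q, Z) = -7/5 (U(Q, Z) = -⅕*7 = -7/5)
n(K, q) = K + q² (n(K, q) = q² + K = K + q²)
l(b) = -5*b
U(-2, -5) + l(n(4, 0))*(-36) = -7/5 - 5*(4 + 0²)*(-36) = -7/5 - 5*(4 + 0)*(-36) = -7/5 - 5*4*(-36) = -7/5 - 20*(-36) = -7/5 + 720 = 3593/5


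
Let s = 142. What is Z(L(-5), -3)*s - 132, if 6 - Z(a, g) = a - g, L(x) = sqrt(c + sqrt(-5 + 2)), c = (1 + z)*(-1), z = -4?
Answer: 294 - 142*sqrt(3 + I*sqrt(3)) ≈ 38.714 - 68.404*I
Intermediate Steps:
c = 3 (c = (1 - 4)*(-1) = -3*(-1) = 3)
L(x) = sqrt(3 + I*sqrt(3)) (L(x) = sqrt(3 + sqrt(-5 + 2)) = sqrt(3 + sqrt(-3)) = sqrt(3 + I*sqrt(3)))
Z(a, g) = 6 + g - a (Z(a, g) = 6 - (a - g) = 6 + (g - a) = 6 + g - a)
Z(L(-5), -3)*s - 132 = (6 - 3 - sqrt(3 + I*sqrt(3)))*142 - 132 = (3 - sqrt(3 + I*sqrt(3)))*142 - 132 = (426 - 142*sqrt(3 + I*sqrt(3))) - 132 = 294 - 142*sqrt(3 + I*sqrt(3))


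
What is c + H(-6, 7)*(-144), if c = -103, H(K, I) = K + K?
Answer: 1625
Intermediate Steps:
H(K, I) = 2*K
c + H(-6, 7)*(-144) = -103 + (2*(-6))*(-144) = -103 - 12*(-144) = -103 + 1728 = 1625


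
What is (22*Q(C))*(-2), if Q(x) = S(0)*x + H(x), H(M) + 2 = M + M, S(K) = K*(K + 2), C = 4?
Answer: -264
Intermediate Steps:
S(K) = K*(2 + K)
H(M) = -2 + 2*M (H(M) = -2 + (M + M) = -2 + 2*M)
Q(x) = -2 + 2*x (Q(x) = (0*(2 + 0))*x + (-2 + 2*x) = (0*2)*x + (-2 + 2*x) = 0*x + (-2 + 2*x) = 0 + (-2 + 2*x) = -2 + 2*x)
(22*Q(C))*(-2) = (22*(-2 + 2*4))*(-2) = (22*(-2 + 8))*(-2) = (22*6)*(-2) = 132*(-2) = -264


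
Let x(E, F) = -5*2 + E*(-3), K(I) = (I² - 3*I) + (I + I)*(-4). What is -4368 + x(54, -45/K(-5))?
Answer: -4540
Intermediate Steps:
K(I) = I² - 11*I (K(I) = (I² - 3*I) + (2*I)*(-4) = (I² - 3*I) - 8*I = I² - 11*I)
x(E, F) = -10 - 3*E
-4368 + x(54, -45/K(-5)) = -4368 + (-10 - 3*54) = -4368 + (-10 - 162) = -4368 - 172 = -4540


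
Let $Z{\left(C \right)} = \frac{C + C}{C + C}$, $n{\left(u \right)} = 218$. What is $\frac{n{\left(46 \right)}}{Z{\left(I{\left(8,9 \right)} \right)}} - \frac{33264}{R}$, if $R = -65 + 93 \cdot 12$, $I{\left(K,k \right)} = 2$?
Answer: $\frac{195854}{1051} \approx 186.35$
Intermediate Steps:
$Z{\left(C \right)} = 1$ ($Z{\left(C \right)} = \frac{2 C}{2 C} = 2 C \frac{1}{2 C} = 1$)
$R = 1051$ ($R = -65 + 1116 = 1051$)
$\frac{n{\left(46 \right)}}{Z{\left(I{\left(8,9 \right)} \right)}} - \frac{33264}{R} = \frac{218}{1} - \frac{33264}{1051} = 218 \cdot 1 - \frac{33264}{1051} = 218 - \frac{33264}{1051} = \frac{195854}{1051}$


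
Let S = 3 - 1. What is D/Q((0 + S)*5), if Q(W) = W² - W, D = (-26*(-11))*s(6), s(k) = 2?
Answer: 286/45 ≈ 6.3556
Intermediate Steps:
S = 2
D = 572 (D = -26*(-11)*2 = 286*2 = 572)
D/Q((0 + S)*5) = 572/((((0 + 2)*5)*(-1 + (0 + 2)*5))) = 572/(((2*5)*(-1 + 2*5))) = 572/((10*(-1 + 10))) = 572/((10*9)) = 572/90 = 572*(1/90) = 286/45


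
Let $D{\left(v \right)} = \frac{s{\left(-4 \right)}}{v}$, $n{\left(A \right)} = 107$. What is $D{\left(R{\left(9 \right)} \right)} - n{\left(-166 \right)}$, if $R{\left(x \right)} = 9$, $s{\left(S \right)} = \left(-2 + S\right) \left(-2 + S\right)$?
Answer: $-103$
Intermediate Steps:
$s{\left(S \right)} = \left(-2 + S\right)^{2}$
$D{\left(v \right)} = \frac{36}{v}$ ($D{\left(v \right)} = \frac{\left(-2 - 4\right)^{2}}{v} = \frac{\left(-6\right)^{2}}{v} = \frac{36}{v}$)
$D{\left(R{\left(9 \right)} \right)} - n{\left(-166 \right)} = \frac{36}{9} - 107 = 36 \cdot \frac{1}{9} - 107 = 4 - 107 = -103$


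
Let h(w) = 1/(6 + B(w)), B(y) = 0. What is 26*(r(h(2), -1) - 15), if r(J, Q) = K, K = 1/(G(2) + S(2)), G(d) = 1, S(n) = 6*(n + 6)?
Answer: -19084/49 ≈ -389.47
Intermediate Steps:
S(n) = 36 + 6*n (S(n) = 6*(6 + n) = 36 + 6*n)
h(w) = ⅙ (h(w) = 1/(6 + 0) = 1/6 = ⅙)
K = 1/49 (K = 1/(1 + (36 + 6*2)) = 1/(1 + (36 + 12)) = 1/(1 + 48) = 1/49 ≈ 0.020408)
r(J, Q) = 1/49
26*(r(h(2), -1) - 15) = 26*(1/49 - 15) = 26*(-734/49) = -19084/49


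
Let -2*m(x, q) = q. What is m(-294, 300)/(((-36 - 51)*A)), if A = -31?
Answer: -50/899 ≈ -0.055617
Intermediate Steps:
m(x, q) = -q/2
m(-294, 300)/(((-36 - 51)*A)) = (-½*300)/(((-36 - 51)*(-31))) = -150/((-87*(-31))) = -150/2697 = -150*1/2697 = -50/899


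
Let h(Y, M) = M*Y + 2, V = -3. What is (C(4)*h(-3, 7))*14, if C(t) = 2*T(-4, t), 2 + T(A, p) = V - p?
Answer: 4788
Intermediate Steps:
T(A, p) = -5 - p (T(A, p) = -2 + (-3 - p) = -5 - p)
h(Y, M) = 2 + M*Y
C(t) = -10 - 2*t (C(t) = 2*(-5 - t) = -10 - 2*t)
(C(4)*h(-3, 7))*14 = ((-10 - 2*4)*(2 + 7*(-3)))*14 = ((-10 - 8)*(2 - 21))*14 = -18*(-19)*14 = 342*14 = 4788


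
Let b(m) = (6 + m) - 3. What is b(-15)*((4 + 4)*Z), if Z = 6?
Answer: -576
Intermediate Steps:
b(m) = 3 + m
b(-15)*((4 + 4)*Z) = (3 - 15)*((4 + 4)*6) = -96*6 = -12*48 = -576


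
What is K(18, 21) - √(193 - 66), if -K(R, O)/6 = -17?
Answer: 102 - √127 ≈ 90.731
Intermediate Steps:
K(R, O) = 102 (K(R, O) = -6*(-17) = 102)
K(18, 21) - √(193 - 66) = 102 - √(193 - 66) = 102 - √127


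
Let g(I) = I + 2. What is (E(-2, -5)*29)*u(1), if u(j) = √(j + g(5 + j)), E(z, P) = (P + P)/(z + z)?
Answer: 435/2 ≈ 217.50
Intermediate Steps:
g(I) = 2 + I
E(z, P) = P/z (E(z, P) = (2*P)/((2*z)) = (2*P)*(1/(2*z)) = P/z)
u(j) = √(7 + 2*j) (u(j) = √(j + (2 + (5 + j))) = √(j + (7 + j)) = √(7 + 2*j))
(E(-2, -5)*29)*u(1) = (-5/(-2)*29)*√(7 + 2*1) = (-5*(-½)*29)*√(7 + 2) = ((5/2)*29)*√9 = (145/2)*3 = 435/2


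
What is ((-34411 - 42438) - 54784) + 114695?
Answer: -16938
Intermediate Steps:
((-34411 - 42438) - 54784) + 114695 = (-76849 - 54784) + 114695 = -131633 + 114695 = -16938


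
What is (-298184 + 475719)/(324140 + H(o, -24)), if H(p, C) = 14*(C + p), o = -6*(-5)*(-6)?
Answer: 177535/321284 ≈ 0.55258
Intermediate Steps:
o = -180 (o = 30*(-6) = -180)
H(p, C) = 14*C + 14*p
(-298184 + 475719)/(324140 + H(o, -24)) = (-298184 + 475719)/(324140 + (14*(-24) + 14*(-180))) = 177535/(324140 + (-336 - 2520)) = 177535/(324140 - 2856) = 177535/321284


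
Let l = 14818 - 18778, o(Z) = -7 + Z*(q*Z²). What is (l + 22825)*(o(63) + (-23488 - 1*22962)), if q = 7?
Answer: 32143545280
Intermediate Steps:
o(Z) = -7 + 7*Z³ (o(Z) = -7 + Z*(7*Z²) = -7 + 7*Z³)
l = -3960
(l + 22825)*(o(63) + (-23488 - 1*22962)) = (-3960 + 22825)*((-7 + 7*63³) + (-23488 - 1*22962)) = 18865*((-7 + 7*250047) + (-23488 - 22962)) = 18865*((-7 + 1750329) - 46450) = 18865*(1750322 - 46450) = 18865*1703872 = 32143545280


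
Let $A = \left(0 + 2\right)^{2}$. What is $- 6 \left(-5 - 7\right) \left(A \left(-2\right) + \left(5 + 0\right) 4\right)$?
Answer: $864$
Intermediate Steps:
$A = 4$ ($A = 2^{2} = 4$)
$- 6 \left(-5 - 7\right) \left(A \left(-2\right) + \left(5 + 0\right) 4\right) = - 6 \left(-5 - 7\right) \left(4 \left(-2\right) + \left(5 + 0\right) 4\right) = - 6 \left(-5 - 7\right) \left(-8 + 5 \cdot 4\right) = \left(-6\right) \left(-12\right) \left(-8 + 20\right) = 72 \cdot 12 = 864$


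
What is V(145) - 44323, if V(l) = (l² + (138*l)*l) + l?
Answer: 2878297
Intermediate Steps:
V(l) = l + 139*l² (V(l) = (l² + 138*l²) + l = 139*l² + l = l + 139*l²)
V(145) - 44323 = 145*(1 + 139*145) - 44323 = 145*(1 + 20155) - 44323 = 145*20156 - 44323 = 2922620 - 44323 = 2878297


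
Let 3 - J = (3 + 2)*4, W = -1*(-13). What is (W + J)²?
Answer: 16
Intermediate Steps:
W = 13
J = -17 (J = 3 - (3 + 2)*4 = 3 - 5*4 = 3 - 1*20 = 3 - 20 = -17)
(W + J)² = (13 - 17)² = (-4)² = 16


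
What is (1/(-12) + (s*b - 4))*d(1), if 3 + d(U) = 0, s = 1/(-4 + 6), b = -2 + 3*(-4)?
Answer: 133/4 ≈ 33.250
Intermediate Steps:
b = -14 (b = -2 - 12 = -14)
s = ½ (s = 1/2 = ½ ≈ 0.50000)
d(U) = -3 (d(U) = -3 + 0 = -3)
(1/(-12) + (s*b - 4))*d(1) = (1/(-12) + ((½)*(-14) - 4))*(-3) = (-1/12 + (-7 - 4))*(-3) = (-1/12 - 11)*(-3) = -133/12*(-3) = 133/4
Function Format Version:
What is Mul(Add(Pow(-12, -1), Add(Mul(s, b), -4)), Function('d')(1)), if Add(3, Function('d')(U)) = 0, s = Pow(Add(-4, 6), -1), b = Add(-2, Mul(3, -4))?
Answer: Rational(133, 4) ≈ 33.250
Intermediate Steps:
b = -14 (b = Add(-2, -12) = -14)
s = Rational(1, 2) (s = Pow(2, -1) = Rational(1, 2) ≈ 0.50000)
Function('d')(U) = -3 (Function('d')(U) = Add(-3, 0) = -3)
Mul(Add(Pow(-12, -1), Add(Mul(s, b), -4)), Function('d')(1)) = Mul(Add(Pow(-12, -1), Add(Mul(Rational(1, 2), -14), -4)), -3) = Mul(Add(Rational(-1, 12), Add(-7, -4)), -3) = Mul(Add(Rational(-1, 12), -11), -3) = Mul(Rational(-133, 12), -3) = Rational(133, 4)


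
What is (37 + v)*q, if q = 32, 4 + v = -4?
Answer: 928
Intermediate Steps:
v = -8 (v = -4 - 4 = -8)
(37 + v)*q = (37 - 8)*32 = 29*32 = 928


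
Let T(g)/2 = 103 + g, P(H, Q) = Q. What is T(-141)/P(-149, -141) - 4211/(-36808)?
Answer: 3391159/5189928 ≈ 0.65341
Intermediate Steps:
T(g) = 206 + 2*g (T(g) = 2*(103 + g) = 206 + 2*g)
T(-141)/P(-149, -141) - 4211/(-36808) = (206 + 2*(-141))/(-141) - 4211/(-36808) = (206 - 282)*(-1/141) - 4211*(-1/36808) = -76*(-1/141) + 4211/36808 = 76/141 + 4211/36808 = 3391159/5189928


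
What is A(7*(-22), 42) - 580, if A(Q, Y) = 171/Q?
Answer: -89491/154 ≈ -581.11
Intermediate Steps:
A(7*(-22), 42) - 580 = 171/((7*(-22))) - 580 = 171/(-154) - 580 = 171*(-1/154) - 580 = -171/154 - 580 = -89491/154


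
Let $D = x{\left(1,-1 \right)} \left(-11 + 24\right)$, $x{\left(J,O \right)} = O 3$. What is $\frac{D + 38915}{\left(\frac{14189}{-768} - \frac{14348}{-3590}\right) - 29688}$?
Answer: $- \frac{53592898560}{40946648903} \approx -1.3088$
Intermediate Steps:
$x{\left(J,O \right)} = 3 O$
$D = -39$ ($D = 3 \left(-1\right) \left(-11 + 24\right) = \left(-3\right) 13 = -39$)
$\frac{D + 38915}{\left(\frac{14189}{-768} - \frac{14348}{-3590}\right) - 29688} = \frac{-39 + 38915}{\left(\frac{14189}{-768} - \frac{14348}{-3590}\right) - 29688} = \frac{38876}{\left(14189 \left(- \frac{1}{768}\right) - - \frac{7174}{1795}\right) - 29688} = \frac{38876}{\left(- \frac{14189}{768} + \frac{7174}{1795}\right) - 29688} = \frac{38876}{- \frac{19959623}{1378560} - 29688} = \frac{38876}{- \frac{40946648903}{1378560}} = 38876 \left(- \frac{1378560}{40946648903}\right) = - \frac{53592898560}{40946648903}$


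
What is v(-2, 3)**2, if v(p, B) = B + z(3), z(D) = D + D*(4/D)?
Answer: 100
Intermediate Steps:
z(D) = 4 + D (z(D) = D + 4 = 4 + D)
v(p, B) = 7 + B (v(p, B) = B + (4 + 3) = B + 7 = 7 + B)
v(-2, 3)**2 = (7 + 3)**2 = 10**2 = 100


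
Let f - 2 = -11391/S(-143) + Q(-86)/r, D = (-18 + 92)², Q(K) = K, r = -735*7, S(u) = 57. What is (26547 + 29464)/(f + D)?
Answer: 5475355305/515967959 ≈ 10.612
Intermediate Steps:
r = -5145
D = 5476 (D = 74² = 5476)
f = -19338421/97755 (f = 2 + (-11391/57 - 86/(-5145)) = 2 + (-11391*1/57 - 86*(-1/5145)) = 2 + (-3797/19 + 86/5145) = 2 - 19533931/97755 = -19338421/97755 ≈ -197.83)
(26547 + 29464)/(f + D) = (26547 + 29464)/(-19338421/97755 + 5476) = 56011/(515967959/97755) = 56011*(97755/515967959) = 5475355305/515967959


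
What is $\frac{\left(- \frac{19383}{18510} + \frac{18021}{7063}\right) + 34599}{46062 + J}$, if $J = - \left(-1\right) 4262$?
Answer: $\frac{1507845342817}{2193055002040} \approx 0.68755$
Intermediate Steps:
$J = 4262$ ($J = \left(-1\right) \left(-4262\right) = 4262$)
$\frac{\left(- \frac{19383}{18510} + \frac{18021}{7063}\right) + 34599}{46062 + J} = \frac{\left(- \frac{19383}{18510} + \frac{18021}{7063}\right) + 34599}{46062 + 4262} = \frac{\left(\left(-19383\right) \frac{1}{18510} + 18021 \cdot \frac{1}{7063}\right) + 34599}{50324} = \left(\left(- \frac{6461}{6170} + \frac{18021}{7063}\right) + 34599\right) \frac{1}{50324} = \left(\frac{65555527}{43578710} + 34599\right) \frac{1}{50324} = \frac{1507845342817}{43578710} \cdot \frac{1}{50324} = \frac{1507845342817}{2193055002040}$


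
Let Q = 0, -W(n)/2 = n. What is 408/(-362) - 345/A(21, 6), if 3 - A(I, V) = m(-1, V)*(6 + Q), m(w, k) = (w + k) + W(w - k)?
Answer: 13267/6697 ≈ 1.9810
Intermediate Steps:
W(n) = -2*n
m(w, k) = -w + 3*k (m(w, k) = (w + k) - 2*(w - k) = (k + w) + (-2*w + 2*k) = -w + 3*k)
A(I, V) = -3 - 18*V (A(I, V) = 3 - (-1*(-1) + 3*V)*(6 + 0) = 3 - (1 + 3*V)*6 = 3 - (6 + 18*V) = 3 + (-6 - 18*V) = -3 - 18*V)
408/(-362) - 345/A(21, 6) = 408/(-362) - 345/(-3 - 18*6) = 408*(-1/362) - 345/(-3 - 108) = -204/181 - 345/(-111) = -204/181 - 345*(-1/111) = -204/181 + 115/37 = 13267/6697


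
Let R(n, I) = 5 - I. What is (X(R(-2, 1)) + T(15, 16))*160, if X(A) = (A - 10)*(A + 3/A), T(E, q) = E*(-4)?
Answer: -14160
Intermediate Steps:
T(E, q) = -4*E
X(A) = (-10 + A)*(A + 3/A)
(X(R(-2, 1)) + T(15, 16))*160 = ((3 + (5 - 1*1)² - 30/(5 - 1*1) - 10*(5 - 1*1)) - 4*15)*160 = ((3 + (5 - 1)² - 30/(5 - 1) - 10*(5 - 1)) - 60)*160 = ((3 + 4² - 30/4 - 10*4) - 60)*160 = ((3 + 16 - 30*¼ - 40) - 60)*160 = ((3 + 16 - 15/2 - 40) - 60)*160 = (-57/2 - 60)*160 = -177/2*160 = -14160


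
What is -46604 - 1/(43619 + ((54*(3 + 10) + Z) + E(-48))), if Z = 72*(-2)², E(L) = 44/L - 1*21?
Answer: -24935237192/535045 ≈ -46604.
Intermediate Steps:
E(L) = -21 + 44/L (E(L) = 44/L - 21 = -21 + 44/L)
Z = 288 (Z = 72*4 = 288)
-46604 - 1/(43619 + ((54*(3 + 10) + Z) + E(-48))) = -46604 - 1/(43619 + ((54*(3 + 10) + 288) + (-21 + 44/(-48)))) = -46604 - 1/(43619 + ((54*13 + 288) + (-21 + 44*(-1/48)))) = -46604 - 1/(43619 + ((702 + 288) + (-21 - 11/12))) = -46604 - 1/(43619 + (990 - 263/12)) = -46604 - 1/(43619 + 11617/12) = -46604 - 1/535045/12 = -46604 - 1*12/535045 = -46604 - 12/535045 = -24935237192/535045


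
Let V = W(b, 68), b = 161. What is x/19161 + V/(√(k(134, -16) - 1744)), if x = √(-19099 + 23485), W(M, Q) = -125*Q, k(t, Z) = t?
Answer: √4386/19161 + 850*I*√1610/161 ≈ 0.0034563 + 211.84*I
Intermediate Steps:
V = -8500 (V = -125*68 = -8500)
x = √4386 ≈ 66.227
x/19161 + V/(√(k(134, -16) - 1744)) = √4386/19161 - 8500/√(134 - 1744) = √4386*(1/19161) - 8500*(-I*√1610/1610) = √4386/19161 - 8500*(-I*√1610/1610) = √4386/19161 - (-850)*I*√1610/161 = √4386/19161 + 850*I*√1610/161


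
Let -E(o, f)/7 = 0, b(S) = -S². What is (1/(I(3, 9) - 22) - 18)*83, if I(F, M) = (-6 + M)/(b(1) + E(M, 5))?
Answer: -37433/25 ≈ -1497.3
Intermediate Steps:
E(o, f) = 0 (E(o, f) = -7*0 = 0)
I(F, M) = 6 - M (I(F, M) = (-6 + M)/(-1*1² + 0) = (-6 + M)/(-1*1 + 0) = (-6 + M)/(-1 + 0) = (-6 + M)/(-1) = (-6 + M)*(-1) = 6 - M)
(1/(I(3, 9) - 22) - 18)*83 = (1/((6 - 1*9) - 22) - 18)*83 = (1/((6 - 9) - 22) - 18)*83 = (1/(-3 - 22) - 18)*83 = (1/(-25) - 18)*83 = (-1/25 - 18)*83 = -451/25*83 = -37433/25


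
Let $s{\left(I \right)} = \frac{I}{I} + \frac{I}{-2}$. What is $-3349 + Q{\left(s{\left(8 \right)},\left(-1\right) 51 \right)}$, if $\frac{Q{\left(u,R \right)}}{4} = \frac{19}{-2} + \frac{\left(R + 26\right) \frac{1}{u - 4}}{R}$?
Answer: $- \frac{1209259}{357} \approx -3387.3$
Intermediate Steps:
$s{\left(I \right)} = 1 - \frac{I}{2}$ ($s{\left(I \right)} = 1 + I \left(- \frac{1}{2}\right) = 1 - \frac{I}{2}$)
$Q{\left(u,R \right)} = -38 + \frac{4 \left(26 + R\right)}{R \left(-4 + u\right)}$ ($Q{\left(u,R \right)} = 4 \left(\frac{19}{-2} + \frac{\left(R + 26\right) \frac{1}{u - 4}}{R}\right) = 4 \left(19 \left(- \frac{1}{2}\right) + \frac{\left(26 + R\right) \frac{1}{-4 + u}}{R}\right) = 4 \left(- \frac{19}{2} + \frac{\frac{1}{-4 + u} \left(26 + R\right)}{R}\right) = 4 \left(- \frac{19}{2} + \frac{26 + R}{R \left(-4 + u\right)}\right) = -38 + \frac{4 \left(26 + R\right)}{R \left(-4 + u\right)}$)
$-3349 + Q{\left(s{\left(8 \right)},\left(-1\right) 51 \right)} = -3349 + \frac{2 \left(52 + 78 \left(\left(-1\right) 51\right) - 19 \left(\left(-1\right) 51\right) \left(1 - 4\right)\right)}{\left(-1\right) 51 \left(-4 + \left(1 - 4\right)\right)} = -3349 + \frac{2 \left(52 + 78 \left(-51\right) - - 969 \left(1 - 4\right)\right)}{\left(-51\right) \left(-4 + \left(1 - 4\right)\right)} = -3349 + 2 \left(- \frac{1}{51}\right) \frac{1}{-4 - 3} \left(52 - 3978 - \left(-969\right) \left(-3\right)\right) = -3349 + 2 \left(- \frac{1}{51}\right) \frac{1}{-7} \left(52 - 3978 - 2907\right) = -3349 + 2 \left(- \frac{1}{51}\right) \left(- \frac{1}{7}\right) \left(-6833\right) = -3349 - \frac{13666}{357} = - \frac{1209259}{357}$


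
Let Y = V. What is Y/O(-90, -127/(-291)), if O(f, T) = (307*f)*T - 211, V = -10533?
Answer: 1021701/1190137 ≈ 0.85847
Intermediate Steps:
Y = -10533
O(f, T) = -211 + 307*T*f (O(f, T) = 307*T*f - 211 = -211 + 307*T*f)
Y/O(-90, -127/(-291)) = -10533/(-211 + 307*(-127/(-291))*(-90)) = -10533/(-211 + 307*(-127*(-1/291))*(-90)) = -10533/(-211 + 307*(127/291)*(-90)) = -10533/(-211 - 1169670/97) = -10533/(-1190137/97) = -10533*(-97/1190137) = 1021701/1190137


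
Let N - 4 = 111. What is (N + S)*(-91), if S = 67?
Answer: -16562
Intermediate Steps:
N = 115 (N = 4 + 111 = 115)
(N + S)*(-91) = (115 + 67)*(-91) = 182*(-91) = -16562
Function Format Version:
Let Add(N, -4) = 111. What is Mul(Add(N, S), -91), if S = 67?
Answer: -16562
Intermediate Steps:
N = 115 (N = Add(4, 111) = 115)
Mul(Add(N, S), -91) = Mul(Add(115, 67), -91) = Mul(182, -91) = -16562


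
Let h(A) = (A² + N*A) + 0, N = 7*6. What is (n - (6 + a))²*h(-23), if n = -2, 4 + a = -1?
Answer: -3933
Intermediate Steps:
N = 42
a = -5 (a = -4 - 1 = -5)
h(A) = A² + 42*A (h(A) = (A² + 42*A) + 0 = A² + 42*A)
(n - (6 + a))²*h(-23) = (-2 - (6 - 5))²*(-23*(42 - 23)) = (-2 - 1*1)²*(-23*19) = (-2 - 1)²*(-437) = (-3)²*(-437) = 9*(-437) = -3933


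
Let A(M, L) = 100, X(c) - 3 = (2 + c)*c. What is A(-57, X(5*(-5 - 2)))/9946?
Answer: 50/4973 ≈ 0.010054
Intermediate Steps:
X(c) = 3 + c*(2 + c) (X(c) = 3 + (2 + c)*c = 3 + c*(2 + c))
A(-57, X(5*(-5 - 2)))/9946 = 100/9946 = 100*(1/9946) = 50/4973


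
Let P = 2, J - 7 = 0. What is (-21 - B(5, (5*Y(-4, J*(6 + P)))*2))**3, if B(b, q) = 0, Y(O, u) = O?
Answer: -9261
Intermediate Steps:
J = 7 (J = 7 + 0 = 7)
(-21 - B(5, (5*Y(-4, J*(6 + P)))*2))**3 = (-21 - 1*0)**3 = (-21 + 0)**3 = (-21)**3 = -9261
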